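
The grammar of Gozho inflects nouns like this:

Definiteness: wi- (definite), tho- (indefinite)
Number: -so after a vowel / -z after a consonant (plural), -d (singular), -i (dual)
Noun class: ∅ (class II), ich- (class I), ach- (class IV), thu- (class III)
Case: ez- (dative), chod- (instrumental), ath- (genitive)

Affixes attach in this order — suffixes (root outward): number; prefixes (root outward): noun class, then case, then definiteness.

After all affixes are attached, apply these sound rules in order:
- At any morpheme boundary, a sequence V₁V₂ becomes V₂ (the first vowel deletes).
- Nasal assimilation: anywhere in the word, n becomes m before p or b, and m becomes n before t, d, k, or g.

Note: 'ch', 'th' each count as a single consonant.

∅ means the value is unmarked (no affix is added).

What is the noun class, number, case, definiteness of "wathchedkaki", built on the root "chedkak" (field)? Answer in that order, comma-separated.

Segment: wi-ath-chedkak-i.
noun class: ∅ → class II.
number: -i → dual.
case: ath- → genitive.
definiteness: wi- → definite.

class II, dual, genitive, definite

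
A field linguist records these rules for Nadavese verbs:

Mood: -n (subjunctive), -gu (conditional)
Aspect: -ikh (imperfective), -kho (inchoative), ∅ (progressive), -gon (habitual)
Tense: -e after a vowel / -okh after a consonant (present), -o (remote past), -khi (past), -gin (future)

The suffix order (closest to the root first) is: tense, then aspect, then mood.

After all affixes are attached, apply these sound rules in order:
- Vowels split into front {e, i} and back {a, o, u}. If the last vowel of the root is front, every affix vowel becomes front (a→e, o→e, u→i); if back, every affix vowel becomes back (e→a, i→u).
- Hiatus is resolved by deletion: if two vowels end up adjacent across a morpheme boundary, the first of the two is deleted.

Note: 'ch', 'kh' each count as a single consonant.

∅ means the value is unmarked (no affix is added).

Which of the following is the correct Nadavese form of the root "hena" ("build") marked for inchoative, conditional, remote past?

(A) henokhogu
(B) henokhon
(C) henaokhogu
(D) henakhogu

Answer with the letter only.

Attach tense remote past -o → henao.
Attach aspect inchoative -kho → henaokho.
Attach mood conditional -gu → henaokhogu.
Vowel harmony: no change.
Apply vowel deletion: henaokhogu → henokhogu.
So the correct form is henokhogu, option (A).
(C) henaokhogu is wrong: it fails to apply the sound rule(s).
(D) henakhogu is wrong: it has the affixes in the wrong order.
(B) henokhon is wrong: it uses subjunctive instead of conditional for mood.

A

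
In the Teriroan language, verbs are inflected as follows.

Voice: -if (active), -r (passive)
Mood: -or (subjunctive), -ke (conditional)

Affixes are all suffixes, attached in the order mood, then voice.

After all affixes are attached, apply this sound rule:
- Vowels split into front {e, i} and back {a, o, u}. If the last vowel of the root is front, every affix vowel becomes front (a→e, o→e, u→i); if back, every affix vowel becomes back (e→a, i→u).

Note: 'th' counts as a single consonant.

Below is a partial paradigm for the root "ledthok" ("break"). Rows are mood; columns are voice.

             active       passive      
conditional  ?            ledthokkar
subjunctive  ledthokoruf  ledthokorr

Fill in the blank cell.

Attach mood conditional -ke → ledthokke.
Attach voice active -if → ledthokkeif.
Apply vowel harmony: ledthokkeif → ledthokkauf.

ledthokkauf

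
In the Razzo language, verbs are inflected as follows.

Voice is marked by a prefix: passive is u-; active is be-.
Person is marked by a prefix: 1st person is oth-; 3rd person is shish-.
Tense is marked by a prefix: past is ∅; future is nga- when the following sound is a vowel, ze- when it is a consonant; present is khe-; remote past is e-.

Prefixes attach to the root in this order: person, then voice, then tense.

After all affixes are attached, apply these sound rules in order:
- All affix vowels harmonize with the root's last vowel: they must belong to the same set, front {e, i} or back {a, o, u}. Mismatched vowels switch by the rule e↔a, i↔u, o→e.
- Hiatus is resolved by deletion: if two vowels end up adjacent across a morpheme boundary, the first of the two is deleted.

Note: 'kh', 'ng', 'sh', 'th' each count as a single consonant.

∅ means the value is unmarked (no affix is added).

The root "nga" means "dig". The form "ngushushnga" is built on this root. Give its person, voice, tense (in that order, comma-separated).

Segment: nga-u-shish-nga.
person: shish- → 3rd person.
voice: u- → passive.
tense: nga/ze- → future.

3rd person, passive, future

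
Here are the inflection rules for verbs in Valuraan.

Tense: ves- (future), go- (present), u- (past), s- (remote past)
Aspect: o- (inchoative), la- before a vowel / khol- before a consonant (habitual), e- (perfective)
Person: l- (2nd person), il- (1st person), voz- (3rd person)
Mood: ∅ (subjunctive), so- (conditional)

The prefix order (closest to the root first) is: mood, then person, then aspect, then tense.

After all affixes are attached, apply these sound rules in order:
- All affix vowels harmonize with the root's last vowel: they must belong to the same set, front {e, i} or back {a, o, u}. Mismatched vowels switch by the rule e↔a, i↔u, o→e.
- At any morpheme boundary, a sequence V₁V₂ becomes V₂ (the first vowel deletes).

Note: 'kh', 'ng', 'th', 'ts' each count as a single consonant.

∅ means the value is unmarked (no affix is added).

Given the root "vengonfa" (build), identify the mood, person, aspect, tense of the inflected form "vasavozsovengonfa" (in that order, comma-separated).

conditional, 3rd person, perfective, future

Segment: ves-e-voz-so-vengonfa.
mood: so- → conditional.
person: voz- → 3rd person.
aspect: e- → perfective.
tense: ves- → future.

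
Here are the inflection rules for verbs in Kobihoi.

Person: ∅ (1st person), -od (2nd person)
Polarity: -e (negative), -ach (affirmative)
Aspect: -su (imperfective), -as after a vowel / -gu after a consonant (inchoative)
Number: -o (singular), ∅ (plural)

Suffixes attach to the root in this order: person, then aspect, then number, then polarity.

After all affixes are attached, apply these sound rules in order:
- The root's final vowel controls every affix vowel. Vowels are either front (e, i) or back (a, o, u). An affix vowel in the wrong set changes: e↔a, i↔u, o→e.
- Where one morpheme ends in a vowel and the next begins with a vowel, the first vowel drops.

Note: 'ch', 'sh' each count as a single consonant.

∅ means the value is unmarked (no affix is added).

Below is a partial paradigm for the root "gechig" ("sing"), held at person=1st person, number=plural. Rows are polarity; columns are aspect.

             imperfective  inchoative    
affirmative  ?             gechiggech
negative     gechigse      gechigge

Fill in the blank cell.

person = 1st person: zero marking, form stays gechig.
Attach aspect imperfective -su → gechigsu.
number = plural: zero marking, form stays gechigsu.
Attach polarity affirmative -ach → gechigsuach.
Apply vowel harmony: gechigsuach → gechigsiech.
Apply vowel deletion: gechigsiech → gechigsech.

gechigsech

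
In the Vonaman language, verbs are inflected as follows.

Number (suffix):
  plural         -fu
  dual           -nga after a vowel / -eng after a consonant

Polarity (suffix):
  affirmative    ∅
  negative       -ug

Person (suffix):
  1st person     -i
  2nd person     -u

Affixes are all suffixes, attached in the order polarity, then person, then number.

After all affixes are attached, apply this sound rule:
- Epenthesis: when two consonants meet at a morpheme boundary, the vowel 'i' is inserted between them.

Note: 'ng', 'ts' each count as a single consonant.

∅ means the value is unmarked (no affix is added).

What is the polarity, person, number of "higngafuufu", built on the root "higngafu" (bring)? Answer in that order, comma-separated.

Segment: higngafu-u-fu.
polarity: ∅ → affirmative.
person: -u → 2nd person.
number: -fu → plural.

affirmative, 2nd person, plural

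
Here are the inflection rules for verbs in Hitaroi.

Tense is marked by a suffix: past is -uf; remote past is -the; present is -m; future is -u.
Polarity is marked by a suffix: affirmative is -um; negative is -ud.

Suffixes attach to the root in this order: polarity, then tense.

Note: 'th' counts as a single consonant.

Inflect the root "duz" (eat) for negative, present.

duzudm

Attach polarity negative -ud → duzud.
Attach tense present -m → duzudm.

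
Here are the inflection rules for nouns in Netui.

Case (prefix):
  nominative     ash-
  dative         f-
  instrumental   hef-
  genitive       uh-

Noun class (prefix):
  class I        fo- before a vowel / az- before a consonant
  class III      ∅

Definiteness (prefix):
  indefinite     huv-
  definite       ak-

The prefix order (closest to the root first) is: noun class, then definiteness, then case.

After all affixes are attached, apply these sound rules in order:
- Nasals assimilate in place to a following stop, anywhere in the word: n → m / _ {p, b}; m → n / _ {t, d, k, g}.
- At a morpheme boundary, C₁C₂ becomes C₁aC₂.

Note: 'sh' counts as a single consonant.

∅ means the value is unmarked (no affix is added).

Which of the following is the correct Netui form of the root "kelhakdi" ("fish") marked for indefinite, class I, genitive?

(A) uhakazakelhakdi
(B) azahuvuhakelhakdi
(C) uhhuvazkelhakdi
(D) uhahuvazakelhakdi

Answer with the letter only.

D

Attach noun class class I az- (before consonant 'k') → azkelhakdi.
Attach definiteness indefinite huv- → huvazkelhakdi.
Attach case genitive uh- → uhhuvazkelhakdi.
Nasal assimilation: no change.
Apply epenthesis: uhhuvazkelhakdi → uhahuvazakelhakdi.
So the correct form is uhahuvazakelhakdi, option (D).
(B) azahuvuhakelhakdi is wrong: it has the affixes in the wrong order.
(A) uhakazakelhakdi is wrong: it uses definite instead of indefinite for definiteness.
(C) uhhuvazkelhakdi is wrong: it fails to apply the sound rule(s).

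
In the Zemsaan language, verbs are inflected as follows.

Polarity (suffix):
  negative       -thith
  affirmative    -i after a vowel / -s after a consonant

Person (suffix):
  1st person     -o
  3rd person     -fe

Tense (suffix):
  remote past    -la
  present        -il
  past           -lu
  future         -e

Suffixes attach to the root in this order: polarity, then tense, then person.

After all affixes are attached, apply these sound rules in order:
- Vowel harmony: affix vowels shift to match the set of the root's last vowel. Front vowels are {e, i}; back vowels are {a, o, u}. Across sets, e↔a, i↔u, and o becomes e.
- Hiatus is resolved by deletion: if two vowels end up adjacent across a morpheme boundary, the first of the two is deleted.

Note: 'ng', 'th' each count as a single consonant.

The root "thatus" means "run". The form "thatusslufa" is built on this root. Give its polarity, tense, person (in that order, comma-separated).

affirmative, past, 3rd person

Segment: thatus-s-lu-fe.
polarity: -i/s → affirmative.
tense: -lu → past.
person: -fe → 3rd person.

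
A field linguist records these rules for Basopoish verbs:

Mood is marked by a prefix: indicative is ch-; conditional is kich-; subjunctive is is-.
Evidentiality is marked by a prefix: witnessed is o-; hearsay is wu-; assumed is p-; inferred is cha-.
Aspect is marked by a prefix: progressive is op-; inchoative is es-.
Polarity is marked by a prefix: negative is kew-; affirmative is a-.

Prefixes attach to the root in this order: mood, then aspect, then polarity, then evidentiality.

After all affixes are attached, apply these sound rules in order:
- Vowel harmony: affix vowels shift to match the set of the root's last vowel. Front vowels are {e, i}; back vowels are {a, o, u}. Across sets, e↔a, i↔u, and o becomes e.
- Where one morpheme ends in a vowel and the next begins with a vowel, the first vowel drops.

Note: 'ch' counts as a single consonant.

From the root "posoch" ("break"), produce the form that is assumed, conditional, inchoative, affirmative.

Attach mood conditional kich- → kichposoch.
Attach aspect inchoative es- → eskichposoch.
Attach polarity affirmative a- → aeskichposoch.
Attach evidentiality assumed p- → paeskichposoch.
Apply vowel harmony: paeskichposoch → paaskuchposoch.
Apply vowel deletion: paaskuchposoch → paskuchposoch.

paskuchposoch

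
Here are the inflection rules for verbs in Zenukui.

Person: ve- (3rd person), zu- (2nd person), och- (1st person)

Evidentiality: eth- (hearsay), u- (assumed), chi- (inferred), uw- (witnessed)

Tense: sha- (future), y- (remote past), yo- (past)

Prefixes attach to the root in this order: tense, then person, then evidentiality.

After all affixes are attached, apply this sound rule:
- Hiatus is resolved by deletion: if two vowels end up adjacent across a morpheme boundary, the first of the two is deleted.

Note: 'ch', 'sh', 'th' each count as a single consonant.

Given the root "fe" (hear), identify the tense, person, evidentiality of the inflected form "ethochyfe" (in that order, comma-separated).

Segment: eth-och-y-fe.
tense: y- → remote past.
person: och- → 1st person.
evidentiality: eth- → hearsay.

remote past, 1st person, hearsay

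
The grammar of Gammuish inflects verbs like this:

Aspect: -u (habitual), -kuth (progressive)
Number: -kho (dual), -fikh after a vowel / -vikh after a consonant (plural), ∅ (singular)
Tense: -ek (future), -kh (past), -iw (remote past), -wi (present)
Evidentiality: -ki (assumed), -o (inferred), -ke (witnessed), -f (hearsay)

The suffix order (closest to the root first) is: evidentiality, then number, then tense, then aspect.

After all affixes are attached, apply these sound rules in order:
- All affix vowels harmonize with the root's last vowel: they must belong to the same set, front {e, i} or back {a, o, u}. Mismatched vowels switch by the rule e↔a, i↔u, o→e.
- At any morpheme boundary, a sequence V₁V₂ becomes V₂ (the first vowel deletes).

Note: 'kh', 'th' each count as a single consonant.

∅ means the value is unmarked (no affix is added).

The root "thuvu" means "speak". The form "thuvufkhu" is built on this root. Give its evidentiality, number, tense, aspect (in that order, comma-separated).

hearsay, singular, past, habitual

Segment: thuvu-f-kh-u.
evidentiality: -f → hearsay.
number: ∅ → singular.
tense: -kh → past.
aspect: -u → habitual.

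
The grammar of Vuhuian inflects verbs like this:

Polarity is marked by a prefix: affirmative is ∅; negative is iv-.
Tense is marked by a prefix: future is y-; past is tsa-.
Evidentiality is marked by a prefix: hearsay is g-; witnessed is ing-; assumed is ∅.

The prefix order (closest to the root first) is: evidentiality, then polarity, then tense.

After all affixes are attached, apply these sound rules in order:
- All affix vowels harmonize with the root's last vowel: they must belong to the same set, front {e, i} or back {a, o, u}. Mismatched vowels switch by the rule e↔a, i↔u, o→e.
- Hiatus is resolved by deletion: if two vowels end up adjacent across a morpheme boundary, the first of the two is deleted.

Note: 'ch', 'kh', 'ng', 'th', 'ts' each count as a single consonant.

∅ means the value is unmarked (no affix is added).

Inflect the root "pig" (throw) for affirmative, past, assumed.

evidentiality = assumed: zero marking, form stays pig.
polarity = affirmative: zero marking, form stays pig.
Attach tense past tsa- → tsapig.
Apply vowel harmony: tsapig → tsepig.
Vowel deletion: no change.

tsepig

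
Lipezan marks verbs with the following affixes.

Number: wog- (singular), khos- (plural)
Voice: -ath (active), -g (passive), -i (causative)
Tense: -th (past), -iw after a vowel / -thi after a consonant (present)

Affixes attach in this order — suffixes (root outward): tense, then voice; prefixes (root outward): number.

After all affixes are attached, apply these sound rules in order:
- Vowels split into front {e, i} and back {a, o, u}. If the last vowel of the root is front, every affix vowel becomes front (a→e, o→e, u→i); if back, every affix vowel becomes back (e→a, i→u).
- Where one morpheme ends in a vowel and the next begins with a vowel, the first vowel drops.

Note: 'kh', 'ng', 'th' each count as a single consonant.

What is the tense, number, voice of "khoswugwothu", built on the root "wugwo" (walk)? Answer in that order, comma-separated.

past, plural, causative

Segment: khos-wugwo-th-i.
tense: -th → past.
number: khos- → plural.
voice: -i → causative.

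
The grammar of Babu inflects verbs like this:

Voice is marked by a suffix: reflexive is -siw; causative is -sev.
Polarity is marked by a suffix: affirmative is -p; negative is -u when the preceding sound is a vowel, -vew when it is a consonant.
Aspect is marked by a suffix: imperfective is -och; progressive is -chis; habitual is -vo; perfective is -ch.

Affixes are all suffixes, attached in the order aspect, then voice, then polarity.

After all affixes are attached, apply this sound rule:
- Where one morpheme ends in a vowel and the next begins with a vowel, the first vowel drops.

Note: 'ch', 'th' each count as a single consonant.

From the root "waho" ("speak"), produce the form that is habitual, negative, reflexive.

wahovosiwvew

Attach aspect habitual -vo → wahovo.
Attach voice reflexive -siw → wahovosiw.
Attach polarity negative -vew (after consonant 'w') → wahovosiwvew.
Vowel deletion: no change.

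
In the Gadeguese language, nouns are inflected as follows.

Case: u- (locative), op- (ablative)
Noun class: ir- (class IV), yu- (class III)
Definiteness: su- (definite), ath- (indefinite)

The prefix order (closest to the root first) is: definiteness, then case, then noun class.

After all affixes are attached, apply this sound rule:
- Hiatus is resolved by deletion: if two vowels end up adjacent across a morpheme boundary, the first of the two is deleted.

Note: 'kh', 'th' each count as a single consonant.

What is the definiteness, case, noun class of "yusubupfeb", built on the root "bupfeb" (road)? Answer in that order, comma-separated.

Segment: yu-u-su-bupfeb.
definiteness: su- → definite.
case: u- → locative.
noun class: yu- → class III.

definite, locative, class III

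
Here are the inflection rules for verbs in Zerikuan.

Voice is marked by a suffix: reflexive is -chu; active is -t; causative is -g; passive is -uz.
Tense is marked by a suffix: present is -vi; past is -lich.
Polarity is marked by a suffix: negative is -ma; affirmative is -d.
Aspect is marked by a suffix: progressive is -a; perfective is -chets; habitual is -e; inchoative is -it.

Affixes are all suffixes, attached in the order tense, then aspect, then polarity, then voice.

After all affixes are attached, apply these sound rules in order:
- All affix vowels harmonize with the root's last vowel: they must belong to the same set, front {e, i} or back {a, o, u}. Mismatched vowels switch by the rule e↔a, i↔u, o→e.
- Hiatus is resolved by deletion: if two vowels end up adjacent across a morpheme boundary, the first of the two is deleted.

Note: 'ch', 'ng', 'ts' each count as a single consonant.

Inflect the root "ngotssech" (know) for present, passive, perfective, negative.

ngotssechvichetsmiz

Attach tense present -vi → ngotssechvi.
Attach aspect perfective -chets → ngotssechvichets.
Attach polarity negative -ma → ngotssechvichetsma.
Attach voice passive -uz → ngotssechvichetsmauz.
Apply vowel harmony: ngotssechvichetsmauz → ngotssechvichetsmeiz.
Apply vowel deletion: ngotssechvichetsmeiz → ngotssechvichetsmiz.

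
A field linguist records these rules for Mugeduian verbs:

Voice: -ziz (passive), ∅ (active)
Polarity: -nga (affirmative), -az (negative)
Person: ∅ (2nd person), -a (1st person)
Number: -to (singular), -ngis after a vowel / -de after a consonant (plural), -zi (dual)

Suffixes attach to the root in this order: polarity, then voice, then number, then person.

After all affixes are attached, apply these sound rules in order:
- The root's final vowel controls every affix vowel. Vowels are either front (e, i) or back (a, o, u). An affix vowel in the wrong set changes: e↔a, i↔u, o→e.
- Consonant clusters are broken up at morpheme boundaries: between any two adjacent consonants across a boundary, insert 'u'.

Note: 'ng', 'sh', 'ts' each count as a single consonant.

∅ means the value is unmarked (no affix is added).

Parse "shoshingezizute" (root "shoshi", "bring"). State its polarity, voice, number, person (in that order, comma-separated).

affirmative, passive, singular, 2nd person

Segment: shoshi-nga-ziz-to.
polarity: -nga → affirmative.
voice: -ziz → passive.
number: -to → singular.
person: ∅ → 2nd person.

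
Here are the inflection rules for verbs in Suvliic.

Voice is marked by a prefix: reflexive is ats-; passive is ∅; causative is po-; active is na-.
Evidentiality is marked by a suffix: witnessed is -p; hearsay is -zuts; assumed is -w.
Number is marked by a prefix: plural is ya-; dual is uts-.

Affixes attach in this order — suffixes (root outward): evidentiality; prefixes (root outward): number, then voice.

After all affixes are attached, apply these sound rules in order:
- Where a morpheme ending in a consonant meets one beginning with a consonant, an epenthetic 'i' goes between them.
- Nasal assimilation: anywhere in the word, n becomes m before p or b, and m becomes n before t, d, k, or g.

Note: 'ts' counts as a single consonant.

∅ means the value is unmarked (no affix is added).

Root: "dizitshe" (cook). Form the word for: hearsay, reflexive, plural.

Attach evidentiality hearsay -zuts → dizitshezuts.
Attach number plural ya- → yadizitshezuts.
Attach voice reflexive ats- → atsyadizitshezuts.
Apply epenthesis: atsyadizitshezuts → atsiyadizitshezuts.
Nasal assimilation: no change.

atsiyadizitshezuts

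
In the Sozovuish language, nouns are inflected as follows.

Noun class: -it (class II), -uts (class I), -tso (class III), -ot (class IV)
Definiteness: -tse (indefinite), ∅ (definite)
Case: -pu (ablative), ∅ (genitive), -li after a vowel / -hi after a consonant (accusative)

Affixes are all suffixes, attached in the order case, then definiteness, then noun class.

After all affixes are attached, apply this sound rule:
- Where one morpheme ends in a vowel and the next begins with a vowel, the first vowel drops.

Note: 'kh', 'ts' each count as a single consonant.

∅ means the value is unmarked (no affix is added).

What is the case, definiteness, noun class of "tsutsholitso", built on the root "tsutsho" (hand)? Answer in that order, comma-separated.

Segment: tsutsho-li-tso.
case: -li/hi → accusative.
definiteness: ∅ → definite.
noun class: -tso → class III.

accusative, definite, class III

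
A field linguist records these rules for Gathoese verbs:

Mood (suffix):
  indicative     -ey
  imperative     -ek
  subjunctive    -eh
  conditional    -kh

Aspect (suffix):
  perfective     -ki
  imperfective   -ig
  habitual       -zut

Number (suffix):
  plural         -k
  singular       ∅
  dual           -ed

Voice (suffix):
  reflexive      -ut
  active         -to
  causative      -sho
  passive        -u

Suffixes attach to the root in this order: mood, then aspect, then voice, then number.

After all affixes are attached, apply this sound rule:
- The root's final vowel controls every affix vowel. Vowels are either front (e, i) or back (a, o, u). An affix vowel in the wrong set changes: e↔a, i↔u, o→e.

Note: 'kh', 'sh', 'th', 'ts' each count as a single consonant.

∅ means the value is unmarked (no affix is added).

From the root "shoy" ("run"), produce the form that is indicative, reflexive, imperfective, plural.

shoyayugutk

Attach mood indicative -ey → shoyey.
Attach aspect imperfective -ig → shoyeyig.
Attach voice reflexive -ut → shoyeyigut.
Attach number plural -k → shoyeyigutk.
Apply vowel harmony: shoyeyigutk → shoyayugutk.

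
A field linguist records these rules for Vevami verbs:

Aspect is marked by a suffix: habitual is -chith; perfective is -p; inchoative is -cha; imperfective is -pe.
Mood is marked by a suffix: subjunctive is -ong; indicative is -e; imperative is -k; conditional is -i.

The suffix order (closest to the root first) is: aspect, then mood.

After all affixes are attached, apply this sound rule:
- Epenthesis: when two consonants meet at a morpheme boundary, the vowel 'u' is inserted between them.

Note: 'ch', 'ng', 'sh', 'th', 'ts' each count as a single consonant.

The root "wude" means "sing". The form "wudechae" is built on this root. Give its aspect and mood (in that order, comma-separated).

inchoative, indicative

Segment: wude-cha-e.
aspect: -cha → inchoative.
mood: -e → indicative.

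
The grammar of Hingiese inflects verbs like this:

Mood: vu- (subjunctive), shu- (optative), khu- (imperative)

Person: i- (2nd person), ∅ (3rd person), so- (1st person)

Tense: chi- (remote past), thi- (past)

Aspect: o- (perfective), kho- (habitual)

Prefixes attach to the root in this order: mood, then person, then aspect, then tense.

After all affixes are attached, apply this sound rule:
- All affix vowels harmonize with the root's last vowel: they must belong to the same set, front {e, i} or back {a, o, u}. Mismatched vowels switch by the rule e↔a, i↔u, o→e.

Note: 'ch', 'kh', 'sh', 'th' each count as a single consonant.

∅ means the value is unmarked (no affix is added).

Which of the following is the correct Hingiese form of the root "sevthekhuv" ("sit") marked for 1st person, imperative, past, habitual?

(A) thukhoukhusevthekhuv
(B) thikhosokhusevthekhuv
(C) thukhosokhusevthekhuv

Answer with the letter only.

Attach mood imperative khu- → khusevthekhuv.
Attach person 1st person so- → sokhusevthekhuv.
Attach aspect habitual kho- → khosokhusevthekhuv.
Attach tense past thi- → thikhosokhusevthekhuv.
Apply vowel harmony: thikhosokhusevthekhuv → thukhosokhusevthekhuv.
So the correct form is thukhosokhusevthekhuv, option (C).
(A) thukhoukhusevthekhuv is wrong: it uses 2nd person instead of 1st person for person.
(B) thikhosokhusevthekhuv is wrong: it fails to apply the sound rule(s).

C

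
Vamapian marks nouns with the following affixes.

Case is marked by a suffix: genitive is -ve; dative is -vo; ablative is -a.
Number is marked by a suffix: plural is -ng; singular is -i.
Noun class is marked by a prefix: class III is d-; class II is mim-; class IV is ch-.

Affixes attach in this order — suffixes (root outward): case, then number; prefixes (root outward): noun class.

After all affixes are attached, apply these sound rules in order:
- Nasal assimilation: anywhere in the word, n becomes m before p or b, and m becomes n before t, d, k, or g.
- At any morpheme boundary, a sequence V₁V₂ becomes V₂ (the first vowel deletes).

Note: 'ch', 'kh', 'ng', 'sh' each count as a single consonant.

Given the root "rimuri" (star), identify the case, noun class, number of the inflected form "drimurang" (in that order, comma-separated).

Segment: d-rimuri-a-ng.
case: -a → ablative.
noun class: d- → class III.
number: -ng → plural.

ablative, class III, plural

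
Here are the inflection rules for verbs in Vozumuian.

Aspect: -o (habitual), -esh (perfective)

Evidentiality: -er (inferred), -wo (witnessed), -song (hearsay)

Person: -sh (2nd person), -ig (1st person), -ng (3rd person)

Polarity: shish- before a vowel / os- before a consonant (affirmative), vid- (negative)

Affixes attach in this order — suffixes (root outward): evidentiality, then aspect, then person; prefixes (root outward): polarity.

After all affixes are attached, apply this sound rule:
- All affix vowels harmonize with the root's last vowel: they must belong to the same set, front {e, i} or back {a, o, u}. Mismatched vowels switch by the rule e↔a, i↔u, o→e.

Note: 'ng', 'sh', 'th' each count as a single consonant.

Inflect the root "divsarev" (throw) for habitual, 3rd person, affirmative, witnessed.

esdivsarevweeng

Attach evidentiality witnessed -wo → divsarevwo.
Attach aspect habitual -o → divsarevwoo.
Attach polarity affirmative os- (before consonant 'd') → osdivsarevwoo.
Attach person 3rd person -ng → osdivsarevwoong.
Apply vowel harmony: osdivsarevwoong → esdivsarevweeng.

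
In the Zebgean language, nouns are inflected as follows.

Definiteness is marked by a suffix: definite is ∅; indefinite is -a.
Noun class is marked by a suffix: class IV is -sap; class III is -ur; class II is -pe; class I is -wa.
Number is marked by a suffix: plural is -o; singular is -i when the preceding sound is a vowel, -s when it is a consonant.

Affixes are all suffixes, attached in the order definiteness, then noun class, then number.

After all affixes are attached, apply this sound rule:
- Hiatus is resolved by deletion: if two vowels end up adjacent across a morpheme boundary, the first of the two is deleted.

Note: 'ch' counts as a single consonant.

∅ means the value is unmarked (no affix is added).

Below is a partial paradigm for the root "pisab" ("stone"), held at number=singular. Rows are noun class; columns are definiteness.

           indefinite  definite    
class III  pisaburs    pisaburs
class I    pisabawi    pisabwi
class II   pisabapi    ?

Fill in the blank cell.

pisabpi

definiteness = definite: zero marking, form stays pisab.
Attach noun class class II -pe → pisabpe.
Attach number singular -i (after vowel 'e') → pisabpei.
Apply vowel deletion: pisabpei → pisabpi.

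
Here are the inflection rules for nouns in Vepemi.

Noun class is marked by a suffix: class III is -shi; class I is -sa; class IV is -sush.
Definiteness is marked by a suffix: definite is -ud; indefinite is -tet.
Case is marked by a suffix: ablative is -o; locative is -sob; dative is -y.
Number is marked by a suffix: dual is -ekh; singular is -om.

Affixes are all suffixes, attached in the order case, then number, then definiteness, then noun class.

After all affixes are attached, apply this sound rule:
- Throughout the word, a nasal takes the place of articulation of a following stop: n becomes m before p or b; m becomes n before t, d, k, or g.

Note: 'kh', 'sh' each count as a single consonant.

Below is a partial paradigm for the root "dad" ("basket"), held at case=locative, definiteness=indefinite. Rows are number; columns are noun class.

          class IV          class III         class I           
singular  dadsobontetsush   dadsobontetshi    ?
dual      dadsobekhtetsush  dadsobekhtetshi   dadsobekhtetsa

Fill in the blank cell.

Attach case locative -sob → dadsob.
Attach number singular -om → dadsobom.
Attach definiteness indefinite -tet → dadsobomtet.
Attach noun class class I -sa → dadsobomtetsa.
Apply nasal assimilation: dadsobomtetsa → dadsobontetsa.

dadsobontetsa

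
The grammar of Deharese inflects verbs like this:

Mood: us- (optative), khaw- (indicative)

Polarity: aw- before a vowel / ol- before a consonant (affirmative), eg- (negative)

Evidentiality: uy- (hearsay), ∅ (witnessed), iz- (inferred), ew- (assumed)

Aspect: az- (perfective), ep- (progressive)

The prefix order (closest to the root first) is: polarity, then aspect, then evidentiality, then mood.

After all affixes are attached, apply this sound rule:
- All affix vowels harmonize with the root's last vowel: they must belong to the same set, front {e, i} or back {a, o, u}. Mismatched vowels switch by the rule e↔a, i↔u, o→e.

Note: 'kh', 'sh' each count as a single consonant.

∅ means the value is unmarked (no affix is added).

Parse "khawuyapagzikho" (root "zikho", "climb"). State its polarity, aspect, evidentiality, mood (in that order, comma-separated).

Segment: khaw-uy-ep-eg-zikho.
polarity: eg- → negative.
aspect: ep- → progressive.
evidentiality: uy- → hearsay.
mood: khaw- → indicative.

negative, progressive, hearsay, indicative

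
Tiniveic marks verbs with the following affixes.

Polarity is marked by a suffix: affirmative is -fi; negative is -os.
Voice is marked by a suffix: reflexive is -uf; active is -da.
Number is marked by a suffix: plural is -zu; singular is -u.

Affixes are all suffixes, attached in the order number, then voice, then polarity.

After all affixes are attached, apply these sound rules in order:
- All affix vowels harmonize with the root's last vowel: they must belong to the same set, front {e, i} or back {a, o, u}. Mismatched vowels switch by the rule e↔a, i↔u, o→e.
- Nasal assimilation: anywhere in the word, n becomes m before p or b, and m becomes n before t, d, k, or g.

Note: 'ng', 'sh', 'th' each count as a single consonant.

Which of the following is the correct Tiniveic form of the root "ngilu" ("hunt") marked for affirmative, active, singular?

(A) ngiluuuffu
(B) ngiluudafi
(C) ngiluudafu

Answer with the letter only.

C

Attach number singular -u → ngiluu.
Attach voice active -da → ngiluuda.
Attach polarity affirmative -fi → ngiluudafi.
Apply vowel harmony: ngiluudafi → ngiluudafu.
Nasal assimilation: no change.
So the correct form is ngiluudafu, option (C).
(B) ngiluudafi is wrong: it fails to apply the sound rule(s).
(A) ngiluuuffu is wrong: it uses reflexive instead of active for voice.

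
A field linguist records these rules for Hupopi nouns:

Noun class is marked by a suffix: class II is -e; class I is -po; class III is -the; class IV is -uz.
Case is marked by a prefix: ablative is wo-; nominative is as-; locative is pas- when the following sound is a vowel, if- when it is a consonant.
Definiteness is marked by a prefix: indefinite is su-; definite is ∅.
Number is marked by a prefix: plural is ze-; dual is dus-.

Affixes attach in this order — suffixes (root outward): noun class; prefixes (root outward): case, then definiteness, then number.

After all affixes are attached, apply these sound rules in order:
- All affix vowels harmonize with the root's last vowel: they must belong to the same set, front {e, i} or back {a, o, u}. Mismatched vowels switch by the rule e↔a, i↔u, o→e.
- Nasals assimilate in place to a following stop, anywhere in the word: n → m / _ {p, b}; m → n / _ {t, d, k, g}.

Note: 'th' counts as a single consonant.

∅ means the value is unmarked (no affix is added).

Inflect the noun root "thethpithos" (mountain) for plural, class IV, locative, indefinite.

Attach case locative if- (before consonant 'th') → ifthethpithos.
Attach definiteness indefinite su- → suifthethpithos.
Attach noun class class IV -uz → suifthethpithosuz.
Attach number plural ze- → zesuifthethpithosuz.
Apply vowel harmony: zesuifthethpithosuz → zasuufthethpithosuz.
Nasal assimilation: no change.

zasuufthethpithosuz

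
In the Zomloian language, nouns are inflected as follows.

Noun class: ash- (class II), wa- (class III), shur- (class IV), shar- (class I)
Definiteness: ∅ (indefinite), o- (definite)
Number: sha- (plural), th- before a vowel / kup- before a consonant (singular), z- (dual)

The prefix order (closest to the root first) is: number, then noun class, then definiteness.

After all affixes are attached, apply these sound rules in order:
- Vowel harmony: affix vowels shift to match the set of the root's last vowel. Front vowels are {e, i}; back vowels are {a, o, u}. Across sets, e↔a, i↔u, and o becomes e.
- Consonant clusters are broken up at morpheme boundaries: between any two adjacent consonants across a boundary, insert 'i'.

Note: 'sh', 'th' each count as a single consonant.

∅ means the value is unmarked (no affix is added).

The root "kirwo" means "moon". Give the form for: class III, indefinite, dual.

Attach number dual z- → zkirwo.
Attach noun class class III wa- → wazkirwo.
definiteness = indefinite: zero marking, form stays wazkirwo.
Vowel harmony: no change.
Apply epenthesis: wazkirwo → wazikirwo.

wazikirwo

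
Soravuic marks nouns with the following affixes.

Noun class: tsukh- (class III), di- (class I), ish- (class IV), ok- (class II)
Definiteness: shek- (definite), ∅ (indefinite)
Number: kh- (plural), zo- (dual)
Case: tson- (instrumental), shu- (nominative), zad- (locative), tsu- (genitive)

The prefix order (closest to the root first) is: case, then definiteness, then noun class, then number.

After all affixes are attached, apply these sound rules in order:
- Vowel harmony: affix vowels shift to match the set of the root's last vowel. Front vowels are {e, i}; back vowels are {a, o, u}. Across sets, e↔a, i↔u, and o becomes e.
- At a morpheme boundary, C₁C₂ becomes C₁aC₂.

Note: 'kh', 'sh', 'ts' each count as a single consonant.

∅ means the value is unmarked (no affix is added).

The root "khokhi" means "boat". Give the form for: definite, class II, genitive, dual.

Attach case genitive tsu- → tsukhokhi.
Attach definiteness definite shek- → shektsukhokhi.
Attach noun class class II ok- → okshektsukhokhi.
Attach number dual zo- → zookshektsukhokhi.
Apply vowel harmony: zookshektsukhokhi → zeekshektsikhokhi.
Apply epenthesis: zeekshektsikhokhi → zeekashekatsikhokhi.

zeekashekatsikhokhi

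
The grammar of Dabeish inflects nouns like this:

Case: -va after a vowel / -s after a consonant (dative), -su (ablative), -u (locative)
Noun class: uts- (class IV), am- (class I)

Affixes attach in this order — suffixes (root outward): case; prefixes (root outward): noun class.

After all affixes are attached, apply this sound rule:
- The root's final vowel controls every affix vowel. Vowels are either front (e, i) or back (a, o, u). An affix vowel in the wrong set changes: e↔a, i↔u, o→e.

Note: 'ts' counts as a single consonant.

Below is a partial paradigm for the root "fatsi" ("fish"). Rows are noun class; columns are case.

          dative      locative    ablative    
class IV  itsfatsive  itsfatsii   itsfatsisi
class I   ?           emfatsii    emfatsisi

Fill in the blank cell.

Attach noun class class I am- → amfatsi.
Attach case dative -va (after vowel 'i') → amfatsiva.
Apply vowel harmony: amfatsiva → emfatsive.

emfatsive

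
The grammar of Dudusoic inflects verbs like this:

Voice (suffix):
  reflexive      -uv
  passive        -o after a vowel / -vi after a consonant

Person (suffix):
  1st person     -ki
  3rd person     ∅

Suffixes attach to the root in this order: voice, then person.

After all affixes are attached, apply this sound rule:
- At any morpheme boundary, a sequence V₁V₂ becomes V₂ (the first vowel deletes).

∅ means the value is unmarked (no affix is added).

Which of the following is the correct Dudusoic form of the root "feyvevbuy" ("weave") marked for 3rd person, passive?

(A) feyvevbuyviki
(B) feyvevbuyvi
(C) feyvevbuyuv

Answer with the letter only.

B

Attach voice passive -vi (after consonant 'y') → feyvevbuyvi.
person = 3rd person: zero marking, form stays feyvevbuyvi.
Vowel deletion: no change.
So the correct form is feyvevbuyvi, option (B).
(C) feyvevbuyuv is wrong: it uses reflexive instead of passive for voice.
(A) feyvevbuyviki is wrong: it uses 1st person instead of 3rd person for person.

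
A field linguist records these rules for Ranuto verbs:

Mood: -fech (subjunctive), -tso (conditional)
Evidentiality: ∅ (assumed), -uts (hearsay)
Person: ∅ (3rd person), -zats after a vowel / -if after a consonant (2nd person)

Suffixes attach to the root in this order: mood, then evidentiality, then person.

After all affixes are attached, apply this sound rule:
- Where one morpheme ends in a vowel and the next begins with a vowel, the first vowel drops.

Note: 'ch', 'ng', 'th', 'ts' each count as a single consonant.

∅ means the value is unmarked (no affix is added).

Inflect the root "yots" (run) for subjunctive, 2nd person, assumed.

Attach mood subjunctive -fech → yotsfech.
evidentiality = assumed: zero marking, form stays yotsfech.
Attach person 2nd person -if (after consonant 'ch') → yotsfechif.
Vowel deletion: no change.

yotsfechif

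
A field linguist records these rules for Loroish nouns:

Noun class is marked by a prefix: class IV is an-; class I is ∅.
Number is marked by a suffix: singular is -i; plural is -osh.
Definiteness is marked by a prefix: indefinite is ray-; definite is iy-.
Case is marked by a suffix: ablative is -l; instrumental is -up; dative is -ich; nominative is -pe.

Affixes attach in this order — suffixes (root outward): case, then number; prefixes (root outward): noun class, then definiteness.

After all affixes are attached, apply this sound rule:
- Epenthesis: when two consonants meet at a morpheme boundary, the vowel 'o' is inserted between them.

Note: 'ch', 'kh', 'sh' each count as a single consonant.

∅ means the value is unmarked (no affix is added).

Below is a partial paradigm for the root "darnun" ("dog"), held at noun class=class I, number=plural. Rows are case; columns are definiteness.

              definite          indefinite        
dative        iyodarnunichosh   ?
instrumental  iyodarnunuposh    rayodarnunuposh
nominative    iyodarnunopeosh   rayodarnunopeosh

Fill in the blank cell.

Attach case dative -ich → darnunich.
noun class = class I: zero marking, form stays darnunich.
Attach definiteness indefinite ray- → raydarnunich.
Attach number plural -osh → raydarnunichosh.
Apply epenthesis: raydarnunichosh → rayodarnunichosh.

rayodarnunichosh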